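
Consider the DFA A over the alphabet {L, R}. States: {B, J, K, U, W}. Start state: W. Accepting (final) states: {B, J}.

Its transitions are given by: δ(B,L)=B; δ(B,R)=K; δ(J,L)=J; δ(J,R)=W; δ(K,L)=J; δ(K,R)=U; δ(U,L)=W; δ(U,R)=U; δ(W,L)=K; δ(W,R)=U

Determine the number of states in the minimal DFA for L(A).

First remove the unreachable states {B}; 4 states remain.
Start with accepting vs non-accepting: {J} | {K,U,W}.
On input L, block {K,U,W} splits into {U,W} and {K}.
Refine {U,W} on symbol L: members go to different blocks, giving {W} and {U}.
No further refinement is possible. Final partition (4 blocks): {J} | {W} | {K} | {U}.

4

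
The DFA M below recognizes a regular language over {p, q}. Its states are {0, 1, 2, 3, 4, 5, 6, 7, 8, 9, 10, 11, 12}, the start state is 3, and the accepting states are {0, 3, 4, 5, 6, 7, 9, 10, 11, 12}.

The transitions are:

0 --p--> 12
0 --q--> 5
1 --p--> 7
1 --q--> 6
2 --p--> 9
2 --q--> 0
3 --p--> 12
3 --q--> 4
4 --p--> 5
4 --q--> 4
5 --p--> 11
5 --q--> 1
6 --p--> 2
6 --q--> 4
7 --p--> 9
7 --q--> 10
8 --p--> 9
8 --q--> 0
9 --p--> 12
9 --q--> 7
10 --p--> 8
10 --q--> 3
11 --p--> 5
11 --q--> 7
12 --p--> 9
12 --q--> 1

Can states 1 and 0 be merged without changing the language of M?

Every state is reachable, so we keep all 13.
P0 = {0,3,4,5,6,7,9,10,11,12} | {1,2,8}.
Split {0,3,4,5,6,7,9,10,11,12} by δ(·,p) → {0,3,4,5,7,9,11,12} and {6,10}.
On input q, block {0,3,4,5,7,9,11,12} splits into {0,3,4,9,11} and {5,12} and {7}.
On input q, block {0,3,4,9,11} splits into {3,4} and {9,11} and {0}.
Refine {1,2,8} on symbol p: members go to different blocks, giving {2,8} and {1}.
The partition is now stable with 8 blocks: {3,4} | {2,8} | {6,10} | {5,12} | {7} | {9,11} | {0} | {1}.
1 and 0 end up in different blocks, so they are distinguishable. For instance, the string 'ε' is accepted from only 0.

No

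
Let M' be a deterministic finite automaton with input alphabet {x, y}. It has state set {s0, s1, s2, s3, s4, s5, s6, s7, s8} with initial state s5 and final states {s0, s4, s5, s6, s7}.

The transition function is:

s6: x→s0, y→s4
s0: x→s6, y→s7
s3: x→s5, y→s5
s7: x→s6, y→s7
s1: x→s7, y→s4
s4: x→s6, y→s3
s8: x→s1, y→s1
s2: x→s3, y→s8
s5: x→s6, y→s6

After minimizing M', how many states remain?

5

First remove the unreachable states {s1,s2,s8}; 6 states remain.
Start with accepting vs non-accepting: {s0,s4,s5,s6,s7} | {s3}.
Refine {s0,s4,s5,s6,s7} on symbol y: members go to different blocks, giving {s0,s5,s6,s7} and {s4}.
On input y, block {s0,s5,s6,s7} splits into {s0,s5,s7} and {s6}.
Split {s0,s5,s7} by δ(·,y) → {s0,s7} and {s5}.
Stable partition: {s0,s7} | {s3} | {s4} | {s6} | {s5} — 5 equivalence classes.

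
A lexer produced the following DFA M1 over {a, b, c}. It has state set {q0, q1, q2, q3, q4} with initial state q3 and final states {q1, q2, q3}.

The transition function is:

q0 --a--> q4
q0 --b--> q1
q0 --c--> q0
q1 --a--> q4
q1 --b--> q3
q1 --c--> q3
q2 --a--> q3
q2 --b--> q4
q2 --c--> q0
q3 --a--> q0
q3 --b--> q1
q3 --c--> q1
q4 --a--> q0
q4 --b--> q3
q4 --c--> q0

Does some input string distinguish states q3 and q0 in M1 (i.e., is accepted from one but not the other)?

Yes

First remove the unreachable states {q2}; 4 states remain.
P0 = {q1,q3} | {q0,q4}.
Stable partition: {q1,q3} | {q0,q4} — 2 equivalence classes.
q3 and q0 end up in different blocks, so they are distinguishable. For instance, the string 'ε' is accepted from only q3.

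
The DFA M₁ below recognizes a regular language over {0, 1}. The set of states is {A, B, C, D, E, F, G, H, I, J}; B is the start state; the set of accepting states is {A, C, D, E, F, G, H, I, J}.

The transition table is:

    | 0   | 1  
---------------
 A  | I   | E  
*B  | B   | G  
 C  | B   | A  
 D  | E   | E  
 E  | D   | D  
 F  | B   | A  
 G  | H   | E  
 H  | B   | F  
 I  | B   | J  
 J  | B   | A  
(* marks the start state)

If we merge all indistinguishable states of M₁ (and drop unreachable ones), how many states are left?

5

States {C} cannot be reached from the start state, so discard them.
Start with accepting vs non-accepting: {A,D,E,F,G,H,I,J} | {B}.
Split {A,D,E,F,G,H,I,J} by δ(·,0) → {A,D,E,G} and {F,H,I,J}.
Split {A,D,E,G} by δ(·,0) → {A,G} and {D,E}.
Split {F,H,I,J} by δ(·,1) → {F,J} and {H,I}.
Stable partition: {A,G} | {B} | {F,J} | {D,E} | {H,I} — 5 equivalence classes.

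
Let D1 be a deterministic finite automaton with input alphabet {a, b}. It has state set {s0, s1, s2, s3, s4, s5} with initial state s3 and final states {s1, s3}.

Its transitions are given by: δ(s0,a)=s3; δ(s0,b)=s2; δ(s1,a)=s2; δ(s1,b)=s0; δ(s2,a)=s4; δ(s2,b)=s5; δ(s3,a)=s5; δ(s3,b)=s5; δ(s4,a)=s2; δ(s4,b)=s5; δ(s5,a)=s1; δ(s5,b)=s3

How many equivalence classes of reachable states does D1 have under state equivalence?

5

Every state is reachable, so we keep all 6.
Start with accepting vs non-accepting: {s1,s3} | {s0,s2,s4,s5}.
Split {s0,s2,s4,s5} by δ(·,a) → {s0,s5} and {s2,s4}.
Split {s1,s3} by δ(·,a) → {s1} and {s3}.
Refine {s0,s5} on symbol a: members go to different blocks, giving {s0} and {s5}.
Stable partition: {s1} | {s0} | {s2,s4} | {s3} | {s5} — 5 equivalence classes.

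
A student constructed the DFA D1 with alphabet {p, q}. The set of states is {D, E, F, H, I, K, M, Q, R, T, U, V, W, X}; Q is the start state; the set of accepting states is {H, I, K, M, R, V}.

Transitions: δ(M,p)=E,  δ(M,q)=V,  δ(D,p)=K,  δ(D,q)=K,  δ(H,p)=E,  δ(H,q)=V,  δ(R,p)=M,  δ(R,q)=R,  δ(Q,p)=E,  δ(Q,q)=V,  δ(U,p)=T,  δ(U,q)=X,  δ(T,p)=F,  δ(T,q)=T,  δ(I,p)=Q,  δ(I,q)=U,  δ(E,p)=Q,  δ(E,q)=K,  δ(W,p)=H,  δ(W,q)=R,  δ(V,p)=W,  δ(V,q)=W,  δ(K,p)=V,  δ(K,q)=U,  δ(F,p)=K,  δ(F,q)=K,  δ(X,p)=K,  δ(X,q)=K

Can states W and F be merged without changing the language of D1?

Reachable states from the start: {E,F,H,K,M,Q,R,T,U,V,W,X}. Unreachable: {D,I} — drop them.
P0 = {H,K,M,R,V} | {E,F,Q,T,U,W,X}.
Refine {H,K,M,R,V} on symbol p: members go to different blocks, giving {H,M,V} and {K,R}.
Refine {H,M,V} on symbol q: members go to different blocks, giving {H,M} and {V}.
On input p, block {E,F,Q,T,U,W,X} splits into {E,Q,T,U} and {F,X} and {W}.
Refine {E,Q,T,U} on symbol p: members go to different blocks, giving {E,Q,U} and {T}.
On input p, block {E,Q,U} splits into {E,Q} and {U}.
Split {E,Q} by δ(·,q) → {E} and {Q}.
Refine {K,R} on symbol p: members go to different blocks, giving {K} and {R}.
Stable partition: {H,M} | {E} | {K} | {V} | {F,X} | {W} | {T} | {U} | {Q} | {R} — 10 equivalence classes.
W and F end up in different blocks, so they are distinguishable. For instance, the string 'pp' is accepted from only F.

No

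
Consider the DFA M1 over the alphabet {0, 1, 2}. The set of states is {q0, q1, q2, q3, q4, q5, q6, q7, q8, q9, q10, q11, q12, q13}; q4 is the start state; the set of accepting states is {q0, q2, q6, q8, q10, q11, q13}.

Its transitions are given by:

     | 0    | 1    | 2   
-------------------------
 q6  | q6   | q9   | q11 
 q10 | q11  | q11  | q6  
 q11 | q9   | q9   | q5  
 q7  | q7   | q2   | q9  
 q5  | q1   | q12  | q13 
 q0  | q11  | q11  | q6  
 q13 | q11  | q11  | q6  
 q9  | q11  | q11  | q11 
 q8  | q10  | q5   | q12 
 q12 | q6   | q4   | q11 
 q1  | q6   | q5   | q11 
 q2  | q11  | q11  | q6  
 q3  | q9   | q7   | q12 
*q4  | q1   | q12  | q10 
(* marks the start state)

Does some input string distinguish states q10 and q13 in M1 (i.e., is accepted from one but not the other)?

No

States {q0,q2,q3,q7,q8} cannot be reached from the start state, so discard them.
P0 = {q6,q10,q11,q13} | {q1,q4,q5,q9,q12}.
Split {q6,q10,q11,q13} by δ(·,0) → {q6,q10,q13} and {q11}.
Refine {q6,q10,q13} on symbol 0: members go to different blocks, giving {q10,q13} and {q6}.
On input 0, block {q1,q4,q5,q9,q12} splits into {q1,q12} and {q4,q5} and {q9}.
Stable partition: {q10,q13} | {q1,q12} | {q11} | {q6} | {q4,q5} | {q9} — 6 equivalence classes.
q10 and q13 lie in the same block of the stable partition, so they are equivalent — no string distinguishes them.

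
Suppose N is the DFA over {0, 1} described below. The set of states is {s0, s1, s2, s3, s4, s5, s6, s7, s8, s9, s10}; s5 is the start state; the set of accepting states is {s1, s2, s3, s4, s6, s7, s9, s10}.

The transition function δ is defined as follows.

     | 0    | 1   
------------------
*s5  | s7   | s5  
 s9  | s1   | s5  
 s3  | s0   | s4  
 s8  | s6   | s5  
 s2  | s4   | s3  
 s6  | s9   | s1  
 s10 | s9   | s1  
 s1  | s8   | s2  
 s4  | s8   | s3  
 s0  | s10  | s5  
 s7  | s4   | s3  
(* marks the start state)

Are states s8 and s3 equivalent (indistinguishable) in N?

No

Initial partition by acceptance: {s1,s2,s3,s4,s6,s7,s9,s10} | {s0,s5,s8}.
On input 0, block {s1,s2,s3,s4,s6,s7,s9,s10} splits into {s2,s6,s7,s9,s10} and {s1,s3,s4}.
On input 0, block {s2,s6,s7,s9,s10} splits into {s2,s7,s9} and {s6,s10}.
Refine {s2,s7,s9} on symbol 1: members go to different blocks, giving {s2,s7} and {s9}.
Split {s0,s5,s8} by δ(·,0) → {s0,s8} and {s5}.
Refine {s1,s3,s4} on symbol 1: members go to different blocks, giving {s3,s4} and {s1}.
No further refinement is possible. Final partition (7 blocks): {s2,s7} | {s0,s8} | {s3,s4} | {s6,s10} | {s9} | {s5} | {s1}.
s8 and s3 end up in different blocks, so they are distinguishable. For instance, the string 'ε' is accepted from only s3.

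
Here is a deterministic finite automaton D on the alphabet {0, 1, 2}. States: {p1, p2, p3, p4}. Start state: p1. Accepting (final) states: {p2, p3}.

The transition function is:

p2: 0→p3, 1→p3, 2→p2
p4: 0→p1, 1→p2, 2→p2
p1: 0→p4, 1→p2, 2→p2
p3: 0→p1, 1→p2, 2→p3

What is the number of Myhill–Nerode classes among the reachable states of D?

3

All states are reachable from the start state.
Initial partition by acceptance: {p2,p3} | {p1,p4}.
On input 0, block {p2,p3} splits into {p2} and {p3}.
Stable partition: {p2} | {p1,p4} | {p3} — 3 equivalence classes.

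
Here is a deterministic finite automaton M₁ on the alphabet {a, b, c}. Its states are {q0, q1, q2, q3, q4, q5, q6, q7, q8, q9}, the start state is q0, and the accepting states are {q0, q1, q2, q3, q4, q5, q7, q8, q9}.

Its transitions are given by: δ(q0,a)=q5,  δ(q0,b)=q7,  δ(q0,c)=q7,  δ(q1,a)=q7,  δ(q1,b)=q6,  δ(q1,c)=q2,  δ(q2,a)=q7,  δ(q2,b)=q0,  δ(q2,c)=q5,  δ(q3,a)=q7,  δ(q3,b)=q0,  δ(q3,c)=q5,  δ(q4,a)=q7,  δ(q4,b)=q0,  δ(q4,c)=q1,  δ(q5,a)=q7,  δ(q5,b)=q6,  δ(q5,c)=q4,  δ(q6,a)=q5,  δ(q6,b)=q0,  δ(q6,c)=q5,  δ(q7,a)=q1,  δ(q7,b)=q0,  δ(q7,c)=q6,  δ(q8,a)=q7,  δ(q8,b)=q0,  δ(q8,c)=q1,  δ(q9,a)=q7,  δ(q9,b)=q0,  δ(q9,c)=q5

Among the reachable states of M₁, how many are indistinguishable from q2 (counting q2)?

2

First remove the unreachable states {q3,q8,q9}; 7 states remain.
Start with accepting vs non-accepting: {q0,q1,q2,q4,q5,q7} | {q6}.
Split {q0,q1,q2,q4,q5,q7} by δ(·,b) → {q0,q2,q4,q7} and {q1,q5}.
On input a, block {q0,q2,q4,q7} splits into {q0,q7} and {q2,q4}.
Refine {q0,q7} on symbol c: members go to different blocks, giving {q0} and {q7}.
The partition is now stable with 5 blocks: {q0} | {q6} | {q1,q5} | {q2,q4} | {q7}.
The equivalence class containing q2 is {q2,q4}, of size 2.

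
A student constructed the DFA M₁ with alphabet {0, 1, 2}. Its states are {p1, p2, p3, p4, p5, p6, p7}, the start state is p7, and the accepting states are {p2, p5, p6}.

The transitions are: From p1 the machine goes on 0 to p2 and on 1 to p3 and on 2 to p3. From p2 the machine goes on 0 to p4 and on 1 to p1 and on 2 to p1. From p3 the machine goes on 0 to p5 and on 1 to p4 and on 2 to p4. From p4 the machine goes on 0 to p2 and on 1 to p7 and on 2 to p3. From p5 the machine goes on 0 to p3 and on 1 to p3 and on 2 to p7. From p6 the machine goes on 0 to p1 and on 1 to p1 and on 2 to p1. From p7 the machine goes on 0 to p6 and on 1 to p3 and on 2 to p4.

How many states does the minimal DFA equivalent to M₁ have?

All states are reachable from the start state.
P0 = {p2,p5,p6} | {p1,p3,p4,p7}.
The partition is now stable with 2 blocks: {p2,p5,p6} | {p1,p3,p4,p7}.

2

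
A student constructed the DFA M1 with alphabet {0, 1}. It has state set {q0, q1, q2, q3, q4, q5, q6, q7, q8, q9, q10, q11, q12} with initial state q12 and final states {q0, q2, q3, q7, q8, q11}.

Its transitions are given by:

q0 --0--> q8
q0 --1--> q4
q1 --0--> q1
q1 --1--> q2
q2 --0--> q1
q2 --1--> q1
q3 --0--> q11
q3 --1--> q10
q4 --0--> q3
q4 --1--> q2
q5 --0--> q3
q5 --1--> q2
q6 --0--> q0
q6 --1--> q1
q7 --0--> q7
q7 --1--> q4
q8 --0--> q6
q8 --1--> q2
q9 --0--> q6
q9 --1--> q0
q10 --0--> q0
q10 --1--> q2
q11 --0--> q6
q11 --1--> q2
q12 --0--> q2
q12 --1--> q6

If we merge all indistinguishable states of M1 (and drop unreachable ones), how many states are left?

States {q5,q7,q9} cannot be reached from the start state, so discard them.
Start with accepting vs non-accepting: {q0,q2,q3,q8,q11} | {q1,q4,q6,q10,q12}.
Refine {q0,q2,q3,q8,q11} on symbol 0: members go to different blocks, giving {q2,q8,q11} and {q0,q3}.
On input 1, block {q2,q8,q11} splits into {q8,q11} and {q2}.
On input 0, block {q1,q4,q6,q10,q12} splits into {q4,q6,q10} and {q1} and {q12}.
Split {q4,q6,q10} by δ(·,1) → {q4,q10} and {q6}.
The partition is now stable with 7 blocks: {q8,q11} | {q4,q10} | {q0,q3} | {q2} | {q1} | {q12} | {q6}.

7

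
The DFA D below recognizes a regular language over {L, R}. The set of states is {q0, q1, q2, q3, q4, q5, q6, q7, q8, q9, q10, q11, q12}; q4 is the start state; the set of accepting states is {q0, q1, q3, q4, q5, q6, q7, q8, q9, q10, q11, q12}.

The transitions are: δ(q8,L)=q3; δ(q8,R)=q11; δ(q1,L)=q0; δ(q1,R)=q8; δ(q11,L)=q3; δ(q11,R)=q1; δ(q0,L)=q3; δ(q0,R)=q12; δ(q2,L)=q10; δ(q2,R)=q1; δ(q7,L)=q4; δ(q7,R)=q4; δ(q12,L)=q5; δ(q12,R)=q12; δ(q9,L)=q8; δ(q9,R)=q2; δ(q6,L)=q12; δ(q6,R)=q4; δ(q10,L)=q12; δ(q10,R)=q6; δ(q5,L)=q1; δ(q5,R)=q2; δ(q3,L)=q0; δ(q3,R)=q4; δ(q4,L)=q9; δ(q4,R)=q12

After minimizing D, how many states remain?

7

States {q7} cannot be reached from the start state, so discard them.
P0 = {q0,q1,q3,q4,q5,q6,q8,q9,q10,q11,q12} | {q2}.
On input R, block {q0,q1,q3,q4,q5,q6,q8,q9,q10,q11,q12} splits into {q0,q1,q3,q4,q6,q8,q10,q11,q12} and {q5,q9}.
Split {q0,q1,q3,q4,q6,q8,q10,q11,q12} by δ(·,L) → {q0,q1,q3,q6,q8,q10,q11} and {q4,q12}.
Refine {q0,q1,q3,q6,q8,q10,q11} on symbol L: members go to different blocks, giving {q0,q1,q3,q8,q11} and {q6,q10}.
Split {q0,q1,q3,q8,q11} by δ(·,R) → {q1,q8,q11} and {q0,q3}.
On input R, block {q6,q10} splits into {q6} and {q10}.
No further refinement is possible. Final partition (7 blocks): {q1,q8,q11} | {q2} | {q5,q9} | {q4,q12} | {q6} | {q0,q3} | {q10}.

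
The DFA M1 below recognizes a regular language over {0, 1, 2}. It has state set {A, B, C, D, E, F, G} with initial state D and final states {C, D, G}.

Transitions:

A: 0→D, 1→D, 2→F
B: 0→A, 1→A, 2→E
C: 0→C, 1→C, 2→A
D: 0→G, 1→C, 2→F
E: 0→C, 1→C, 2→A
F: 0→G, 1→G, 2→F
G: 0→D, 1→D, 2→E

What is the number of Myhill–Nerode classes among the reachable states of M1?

2

Reachable states from the start: {A,C,D,E,F,G}. Unreachable: {B} — drop them.
Start with accepting vs non-accepting: {C,D,G} | {A,E,F}.
Stable partition: {C,D,G} | {A,E,F} — 2 equivalence classes.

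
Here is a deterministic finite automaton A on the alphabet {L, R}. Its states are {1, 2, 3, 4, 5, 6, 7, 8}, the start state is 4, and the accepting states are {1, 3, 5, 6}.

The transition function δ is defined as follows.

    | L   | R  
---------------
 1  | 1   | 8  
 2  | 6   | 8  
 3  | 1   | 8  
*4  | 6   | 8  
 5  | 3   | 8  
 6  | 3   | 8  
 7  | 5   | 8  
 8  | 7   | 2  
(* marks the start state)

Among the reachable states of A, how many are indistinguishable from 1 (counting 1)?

4

Start with accepting vs non-accepting: {1,3,5,6} | {2,4,7,8}.
On input L, block {2,4,7,8} splits into {2,4,7} and {8}.
No further refinement is possible. Final partition (3 blocks): {1,3,5,6} | {2,4,7} | {8}.
The equivalence class containing 1 is {1,3,5,6}, of size 4.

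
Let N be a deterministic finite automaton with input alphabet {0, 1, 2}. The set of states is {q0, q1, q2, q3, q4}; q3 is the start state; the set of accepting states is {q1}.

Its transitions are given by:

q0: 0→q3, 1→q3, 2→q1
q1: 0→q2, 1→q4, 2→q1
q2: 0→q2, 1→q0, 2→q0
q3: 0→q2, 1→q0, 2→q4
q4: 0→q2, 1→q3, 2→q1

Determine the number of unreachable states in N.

A breadth-first search from the start state visits every state.

0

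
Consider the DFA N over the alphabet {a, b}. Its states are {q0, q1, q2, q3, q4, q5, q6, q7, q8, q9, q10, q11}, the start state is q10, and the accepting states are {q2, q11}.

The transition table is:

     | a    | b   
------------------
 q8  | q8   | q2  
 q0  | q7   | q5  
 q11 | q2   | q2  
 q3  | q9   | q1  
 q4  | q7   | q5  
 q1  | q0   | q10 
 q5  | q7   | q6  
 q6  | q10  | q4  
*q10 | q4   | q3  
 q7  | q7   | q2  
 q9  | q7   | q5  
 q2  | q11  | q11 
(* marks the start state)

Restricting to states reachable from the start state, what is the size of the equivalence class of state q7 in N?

1

States {q8} cannot be reached from the start state, so discard them.
Start with accepting vs non-accepting: {q2,q11} | {q0,q1,q3,q4,q5,q6,q7,q9,q10}.
On input b, block {q0,q1,q3,q4,q5,q6,q7,q9,q10} splits into {q0,q1,q3,q4,q5,q6,q9,q10} and {q7}.
Split {q0,q1,q3,q4,q5,q6,q9,q10} by δ(·,a) → {q0,q4,q5,q9} and {q1,q3,q6,q10}.
Refine {q0,q4,q5,q9} on symbol b: members go to different blocks, giving {q0,q4,q9} and {q5}.
Split {q1,q3,q6,q10} by δ(·,a) → {q1,q3,q10} and {q6}.
No further refinement is possible. Final partition (6 blocks): {q2,q11} | {q0,q4,q9} | {q7} | {q1,q3,q10} | {q5} | {q6}.
State q7 belongs to the block {q7}, which has 1 states.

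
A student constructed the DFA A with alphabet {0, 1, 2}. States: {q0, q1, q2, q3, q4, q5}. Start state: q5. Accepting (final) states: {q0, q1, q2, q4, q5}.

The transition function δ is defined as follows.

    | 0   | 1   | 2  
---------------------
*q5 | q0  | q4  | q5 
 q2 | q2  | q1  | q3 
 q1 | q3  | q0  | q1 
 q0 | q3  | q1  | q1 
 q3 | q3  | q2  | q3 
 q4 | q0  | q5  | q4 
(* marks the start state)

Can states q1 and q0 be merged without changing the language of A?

Yes

Every state is reachable, so we keep all 6.
Initial partition by acceptance: {q0,q1,q2,q4,q5} | {q3}.
On input 0, block {q0,q1,q2,q4,q5} splits into {q2,q4,q5} and {q0,q1}.
Refine {q2,q4,q5} on symbol 0: members go to different blocks, giving {q4,q5} and {q2}.
No further refinement is possible. Final partition (4 blocks): {q4,q5} | {q3} | {q0,q1} | {q2}.
q1 and q0 lie in the same block of the stable partition, so they are equivalent — no string distinguishes them.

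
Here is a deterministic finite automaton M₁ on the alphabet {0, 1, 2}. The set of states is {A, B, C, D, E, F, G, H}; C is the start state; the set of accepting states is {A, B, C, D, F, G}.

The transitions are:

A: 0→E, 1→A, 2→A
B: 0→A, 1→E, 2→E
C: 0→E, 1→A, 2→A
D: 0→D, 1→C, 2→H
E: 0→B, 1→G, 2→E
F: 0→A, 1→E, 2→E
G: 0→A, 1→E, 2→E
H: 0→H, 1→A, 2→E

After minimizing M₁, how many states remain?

Reachable states from the start: {A,B,C,E,G}. Unreachable: {D,F,H} — drop them.
Initial partition by acceptance: {A,B,C,G} | {E}.
Refine {A,B,C,G} on symbol 0: members go to different blocks, giving {A,C} and {B,G}.
No further refinement is possible. Final partition (3 blocks): {A,C} | {E} | {B,G}.

3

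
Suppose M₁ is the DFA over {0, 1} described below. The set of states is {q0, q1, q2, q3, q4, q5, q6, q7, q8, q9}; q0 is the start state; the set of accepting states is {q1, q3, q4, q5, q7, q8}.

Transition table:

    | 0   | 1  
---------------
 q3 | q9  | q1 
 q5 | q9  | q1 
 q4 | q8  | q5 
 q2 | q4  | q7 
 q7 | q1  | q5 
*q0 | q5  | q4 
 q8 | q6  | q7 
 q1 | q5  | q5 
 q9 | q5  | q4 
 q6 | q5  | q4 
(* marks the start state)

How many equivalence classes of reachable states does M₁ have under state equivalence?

6

Reachable states from the start: {q0,q1,q4,q5,q6,q7,q8,q9}. Unreachable: {q2,q3} — drop them.
P0 = {q1,q4,q5,q7,q8} | {q0,q6,q9}.
Refine {q1,q4,q5,q7,q8} on symbol 0: members go to different blocks, giving {q1,q4,q7} and {q5,q8}.
On input 0, block {q1,q4,q7} splits into {q1,q4} and {q7}.
On input 1, block {q5,q8} splits into {q5} and {q8}.
On input 0, block {q1,q4} splits into {q1} and {q4}.
No further refinement is possible. Final partition (6 blocks): {q1} | {q0,q6,q9} | {q5} | {q7} | {q8} | {q4}.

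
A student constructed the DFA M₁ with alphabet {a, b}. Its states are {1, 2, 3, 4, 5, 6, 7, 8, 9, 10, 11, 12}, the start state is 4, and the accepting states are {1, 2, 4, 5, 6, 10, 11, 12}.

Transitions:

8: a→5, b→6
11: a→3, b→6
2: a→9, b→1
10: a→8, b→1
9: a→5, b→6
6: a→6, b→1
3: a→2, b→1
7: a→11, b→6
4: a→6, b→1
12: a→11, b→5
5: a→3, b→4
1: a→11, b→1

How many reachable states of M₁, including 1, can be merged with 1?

First remove the unreachable states {7,8,10,12}; 8 states remain.
Start with accepting vs non-accepting: {1,2,4,5,6,11} | {3,9}.
Split {1,2,4,5,6,11} by δ(·,a) → {1,4,6} and {2,5,11}.
Split {1,4,6} by δ(·,a) → {4,6} and {1}.
Split {3,9} by δ(·,b) → {3} and {9}.
On input a, block {2,5,11} splits into {5,11} and {2}.
No further refinement is possible. Final partition (6 blocks): {4,6} | {3} | {5,11} | {1} | {9} | {2}.
The equivalence class containing 1 is {1}, of size 1.

1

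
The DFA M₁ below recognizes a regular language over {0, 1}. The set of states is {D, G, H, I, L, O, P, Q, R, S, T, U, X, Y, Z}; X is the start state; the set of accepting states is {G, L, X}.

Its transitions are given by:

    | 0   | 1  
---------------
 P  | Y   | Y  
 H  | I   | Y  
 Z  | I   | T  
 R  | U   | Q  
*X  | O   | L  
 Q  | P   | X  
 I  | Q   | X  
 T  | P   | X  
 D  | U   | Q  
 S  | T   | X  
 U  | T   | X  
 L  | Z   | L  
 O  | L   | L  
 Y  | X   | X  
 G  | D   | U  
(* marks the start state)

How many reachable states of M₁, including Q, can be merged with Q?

2

Reachable states from the start: {I,L,O,P,Q,T,X,Y,Z}. Unreachable: {D,G,H,R,S,U} — drop them.
Start with accepting vs non-accepting: {L,X} | {I,O,P,Q,T,Y,Z}.
Split {I,O,P,Q,T,Y,Z} by δ(·,0) → {I,P,Q,T,Z} and {O,Y}.
On input 0, block {L,X} splits into {X} and {L}.
Refine {I,P,Q,T,Z} on symbol 0: members go to different blocks, giving {I,Q,T,Z} and {P}.
Split {I,Q,T,Z} by δ(·,0) → {I,Z} and {Q,T}.
Refine {I,Z} on symbol 0: members go to different blocks, giving {Z} and {I}.
Split {O,Y} by δ(·,0) → {Y} and {O}.
Stable partition: {X} | {Z} | {Y} | {L} | {P} | {Q,T} | {I} | {O} — 8 equivalence classes.
State Q belongs to the block {Q,T}, which has 2 states.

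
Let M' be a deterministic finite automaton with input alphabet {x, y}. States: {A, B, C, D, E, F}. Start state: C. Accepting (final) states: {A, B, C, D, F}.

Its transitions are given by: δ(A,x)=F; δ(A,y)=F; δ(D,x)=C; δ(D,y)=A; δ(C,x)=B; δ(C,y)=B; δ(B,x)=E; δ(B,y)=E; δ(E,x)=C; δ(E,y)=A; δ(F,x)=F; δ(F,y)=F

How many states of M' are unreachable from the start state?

Starting at C and following transitions, the reachable set is {A, B, C, E, F}. That leaves D unreachable — 1 in total.

1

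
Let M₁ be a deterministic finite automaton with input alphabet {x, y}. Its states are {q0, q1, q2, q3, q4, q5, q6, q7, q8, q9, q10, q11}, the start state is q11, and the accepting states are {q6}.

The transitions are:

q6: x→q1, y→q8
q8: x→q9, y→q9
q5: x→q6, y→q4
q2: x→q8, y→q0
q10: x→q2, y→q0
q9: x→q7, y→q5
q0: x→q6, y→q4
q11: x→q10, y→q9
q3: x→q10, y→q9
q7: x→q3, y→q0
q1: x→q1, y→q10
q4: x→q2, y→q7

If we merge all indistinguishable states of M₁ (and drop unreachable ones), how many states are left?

Start with accepting vs non-accepting: {q6} | {q0,q1,q2,q3,q4,q5,q7,q8,q9,q10,q11}.
On input x, block {q0,q1,q2,q3,q4,q5,q7,q8,q9,q10,q11} splits into {q1,q2,q3,q4,q7,q8,q9,q10,q11} and {q0,q5}.
On input y, block {q1,q2,q3,q4,q7,q8,q9,q10,q11} splits into {q1,q3,q4,q8,q11} and {q2,q7,q9,q10}.
On input x, block {q1,q3,q4,q8,q11} splits into {q3,q4,q8,q11} and {q1}.
On input x, block {q2,q7,q9,q10} splits into {q2,q7} and {q9,q10}.
Split {q3,q4,q8,q11} by δ(·,x) → {q3,q8,q11} and {q4}.
No further refinement is possible. Final partition (7 blocks): {q6} | {q3,q8,q11} | {q0,q5} | {q2,q7} | {q1} | {q9,q10} | {q4}.

7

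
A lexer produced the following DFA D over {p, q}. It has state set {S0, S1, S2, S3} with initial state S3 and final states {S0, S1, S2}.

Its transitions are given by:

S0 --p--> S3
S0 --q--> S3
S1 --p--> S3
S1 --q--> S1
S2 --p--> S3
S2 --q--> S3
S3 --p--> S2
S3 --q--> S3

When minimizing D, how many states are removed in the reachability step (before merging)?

No path from S3 leads to S0, S1; the other 2 states are all reachable.

2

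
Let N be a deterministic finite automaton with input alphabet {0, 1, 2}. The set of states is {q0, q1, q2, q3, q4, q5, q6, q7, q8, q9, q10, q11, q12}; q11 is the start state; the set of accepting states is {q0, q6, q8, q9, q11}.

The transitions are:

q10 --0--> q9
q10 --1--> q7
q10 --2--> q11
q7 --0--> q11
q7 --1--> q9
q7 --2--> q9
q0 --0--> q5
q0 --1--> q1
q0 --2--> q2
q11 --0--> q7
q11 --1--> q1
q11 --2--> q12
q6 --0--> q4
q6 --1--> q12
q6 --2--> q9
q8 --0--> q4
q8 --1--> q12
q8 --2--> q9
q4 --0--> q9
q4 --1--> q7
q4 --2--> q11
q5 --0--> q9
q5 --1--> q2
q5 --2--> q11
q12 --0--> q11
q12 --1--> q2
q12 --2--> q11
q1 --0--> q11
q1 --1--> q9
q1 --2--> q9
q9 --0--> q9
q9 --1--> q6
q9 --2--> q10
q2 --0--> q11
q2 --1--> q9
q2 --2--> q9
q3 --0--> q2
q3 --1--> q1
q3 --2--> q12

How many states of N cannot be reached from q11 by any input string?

No path from q11 leads to q0, q3, q5, q8; the other 9 states are all reachable.

4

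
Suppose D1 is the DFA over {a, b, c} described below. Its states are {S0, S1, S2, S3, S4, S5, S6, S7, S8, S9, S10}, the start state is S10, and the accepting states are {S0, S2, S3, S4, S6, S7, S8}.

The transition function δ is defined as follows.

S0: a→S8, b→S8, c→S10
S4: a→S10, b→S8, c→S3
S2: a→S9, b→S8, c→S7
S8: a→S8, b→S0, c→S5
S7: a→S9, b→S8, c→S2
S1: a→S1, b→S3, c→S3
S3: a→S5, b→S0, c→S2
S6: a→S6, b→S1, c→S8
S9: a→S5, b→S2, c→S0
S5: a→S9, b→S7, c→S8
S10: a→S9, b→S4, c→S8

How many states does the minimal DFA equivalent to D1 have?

First remove the unreachable states {S1,S6}; 9 states remain.
Start with accepting vs non-accepting: {S0,S2,S3,S4,S7,S8} | {S5,S9,S10}.
Refine {S0,S2,S3,S4,S7,S8} on symbol a: members go to different blocks, giving {S2,S3,S4,S7} and {S0,S8}.
The partition is now stable with 3 blocks: {S2,S3,S4,S7} | {S5,S9,S10} | {S0,S8}.

3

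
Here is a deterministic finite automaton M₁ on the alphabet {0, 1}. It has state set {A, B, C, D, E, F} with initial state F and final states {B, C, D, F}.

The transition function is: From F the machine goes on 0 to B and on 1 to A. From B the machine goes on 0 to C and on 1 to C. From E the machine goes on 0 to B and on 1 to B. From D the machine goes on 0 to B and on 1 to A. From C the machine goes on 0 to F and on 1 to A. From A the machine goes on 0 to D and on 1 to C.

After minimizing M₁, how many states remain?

First remove the unreachable states {E}; 5 states remain.
Start with accepting vs non-accepting: {B,C,D,F} | {A}.
On input 1, block {B,C,D,F} splits into {C,D,F} and {B}.
Split {C,D,F} by δ(·,0) → {D,F} and {C}.
The partition is now stable with 4 blocks: {D,F} | {A} | {B} | {C}.

4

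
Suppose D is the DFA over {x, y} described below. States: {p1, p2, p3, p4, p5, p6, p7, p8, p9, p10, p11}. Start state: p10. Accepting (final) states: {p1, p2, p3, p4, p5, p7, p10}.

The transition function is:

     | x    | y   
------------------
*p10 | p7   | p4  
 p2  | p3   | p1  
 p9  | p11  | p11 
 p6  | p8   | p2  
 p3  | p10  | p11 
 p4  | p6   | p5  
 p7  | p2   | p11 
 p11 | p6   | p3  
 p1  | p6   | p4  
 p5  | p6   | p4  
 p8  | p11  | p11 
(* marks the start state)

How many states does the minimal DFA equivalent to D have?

6

First remove the unreachable states {p9}; 10 states remain.
P0 = {p1,p2,p3,p4,p5,p7,p10} | {p6,p8,p11}.
Refine {p1,p2,p3,p4,p5,p7,p10} on symbol x: members go to different blocks, giving {p2,p3,p7,p10} and {p1,p4,p5}.
On input y, block {p2,p3,p7,p10} splits into {p2,p10} and {p3,p7}.
Split {p6,p8,p11} by δ(·,y) → {p6} and {p8} and {p11}.
The partition is now stable with 6 blocks: {p2,p10} | {p6} | {p1,p4,p5} | {p3,p7} | {p8} | {p11}.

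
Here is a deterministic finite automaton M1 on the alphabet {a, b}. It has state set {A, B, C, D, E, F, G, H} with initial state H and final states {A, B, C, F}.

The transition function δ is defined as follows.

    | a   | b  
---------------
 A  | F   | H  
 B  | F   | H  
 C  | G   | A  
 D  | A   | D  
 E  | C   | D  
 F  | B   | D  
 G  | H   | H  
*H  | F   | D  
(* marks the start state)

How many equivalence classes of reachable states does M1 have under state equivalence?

2

First remove the unreachable states {C,E,G}; 5 states remain.
Initial partition by acceptance: {A,B,F} | {D,H}.
The partition is now stable with 2 blocks: {A,B,F} | {D,H}.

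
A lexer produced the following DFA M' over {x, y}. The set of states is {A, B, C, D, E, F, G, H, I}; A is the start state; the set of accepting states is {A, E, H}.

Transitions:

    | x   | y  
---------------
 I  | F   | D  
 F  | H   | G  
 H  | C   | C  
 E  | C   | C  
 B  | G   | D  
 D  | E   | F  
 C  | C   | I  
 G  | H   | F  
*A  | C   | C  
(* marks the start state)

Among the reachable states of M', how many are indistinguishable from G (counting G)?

First remove the unreachable states {B}; 8 states remain.
P0 = {A,E,H} | {C,D,F,G,I}.
Refine {C,D,F,G,I} on symbol x: members go to different blocks, giving {D,F,G} and {C,I}.
On input x, block {C,I} splits into {C} and {I}.
No further refinement is possible. Final partition (4 blocks): {A,E,H} | {D,F,G} | {C} | {I}.
The equivalence class containing G is {D,F,G}, of size 3.

3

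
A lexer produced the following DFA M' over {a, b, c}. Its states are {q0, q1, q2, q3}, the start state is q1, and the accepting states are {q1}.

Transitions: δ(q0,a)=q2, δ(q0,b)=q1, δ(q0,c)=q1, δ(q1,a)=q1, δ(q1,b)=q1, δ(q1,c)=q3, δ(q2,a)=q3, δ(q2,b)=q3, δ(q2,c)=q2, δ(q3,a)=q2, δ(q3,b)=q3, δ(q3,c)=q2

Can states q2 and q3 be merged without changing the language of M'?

States {q0} cannot be reached from the start state, so discard them.
P0 = {q1} | {q2,q3}.
No further refinement is possible. Final partition (2 blocks): {q1} | {q2,q3}.
q2 and q3 lie in the same block of the stable partition, so they are equivalent — no string distinguishes them.

Yes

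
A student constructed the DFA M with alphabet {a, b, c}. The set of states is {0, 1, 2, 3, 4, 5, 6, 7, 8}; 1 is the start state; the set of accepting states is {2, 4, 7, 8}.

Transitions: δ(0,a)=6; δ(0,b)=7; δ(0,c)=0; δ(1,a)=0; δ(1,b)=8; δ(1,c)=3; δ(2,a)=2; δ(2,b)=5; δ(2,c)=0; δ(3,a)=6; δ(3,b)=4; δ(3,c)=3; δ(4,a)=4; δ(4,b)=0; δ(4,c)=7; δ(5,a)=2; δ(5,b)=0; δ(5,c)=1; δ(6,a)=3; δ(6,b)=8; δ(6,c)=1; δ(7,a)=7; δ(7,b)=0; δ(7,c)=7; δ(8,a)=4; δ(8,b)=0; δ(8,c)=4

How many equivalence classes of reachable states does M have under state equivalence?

First remove the unreachable states {2,5}; 7 states remain.
P0 = {4,7,8} | {0,1,3,6}.
Stable partition: {4,7,8} | {0,1,3,6} — 2 equivalence classes.

2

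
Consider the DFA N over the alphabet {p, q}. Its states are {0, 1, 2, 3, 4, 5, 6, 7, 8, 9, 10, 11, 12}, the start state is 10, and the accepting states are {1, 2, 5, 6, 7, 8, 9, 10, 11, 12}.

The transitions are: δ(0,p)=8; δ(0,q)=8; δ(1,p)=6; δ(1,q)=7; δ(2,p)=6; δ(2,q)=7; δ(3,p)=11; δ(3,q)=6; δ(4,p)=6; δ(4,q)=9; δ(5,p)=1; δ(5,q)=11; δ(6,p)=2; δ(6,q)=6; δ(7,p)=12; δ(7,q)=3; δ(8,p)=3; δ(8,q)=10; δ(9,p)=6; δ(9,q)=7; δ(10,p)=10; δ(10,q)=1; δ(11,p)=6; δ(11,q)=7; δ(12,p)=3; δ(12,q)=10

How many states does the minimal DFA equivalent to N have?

6

States {0,4,5,8,9} cannot be reached from the start state, so discard them.
Initial partition by acceptance: {1,2,6,7,10,11,12} | {3}.
Split {1,2,6,7,10,11,12} by δ(·,p) → {1,2,6,7,10,11} and {12}.
On input p, block {1,2,6,7,10,11} splits into {1,2,6,10,11} and {7}.
Refine {1,2,6,10,11} on symbol q: members go to different blocks, giving {1,2,11} and {6,10}.
Refine {6,10} on symbol p: members go to different blocks, giving {6} and {10}.
No further refinement is possible. Final partition (6 blocks): {1,2,11} | {3} | {12} | {7} | {6} | {10}.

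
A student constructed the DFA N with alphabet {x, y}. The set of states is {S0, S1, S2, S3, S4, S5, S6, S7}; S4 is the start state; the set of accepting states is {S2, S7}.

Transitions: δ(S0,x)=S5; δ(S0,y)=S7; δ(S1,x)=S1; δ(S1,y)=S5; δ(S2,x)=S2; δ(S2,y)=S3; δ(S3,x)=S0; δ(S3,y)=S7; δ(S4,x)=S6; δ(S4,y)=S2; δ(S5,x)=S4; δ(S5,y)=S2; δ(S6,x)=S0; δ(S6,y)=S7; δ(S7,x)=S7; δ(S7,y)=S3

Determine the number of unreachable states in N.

Starting at S4 and following transitions, the reachable set is {S0, S2, S3, S4, S5, S6, S7}. That leaves S1 unreachable — 1 in total.

1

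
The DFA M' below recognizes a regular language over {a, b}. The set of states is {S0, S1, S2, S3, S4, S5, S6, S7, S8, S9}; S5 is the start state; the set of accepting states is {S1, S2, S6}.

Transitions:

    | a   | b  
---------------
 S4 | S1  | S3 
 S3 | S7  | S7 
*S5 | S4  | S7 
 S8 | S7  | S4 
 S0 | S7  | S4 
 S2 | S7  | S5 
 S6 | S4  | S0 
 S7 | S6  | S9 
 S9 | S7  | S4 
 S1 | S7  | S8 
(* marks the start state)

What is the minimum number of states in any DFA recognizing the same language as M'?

3

First remove the unreachable states {S2}; 9 states remain.
Start with accepting vs non-accepting: {S1,S6} | {S0,S3,S4,S5,S7,S8,S9}.
Split {S0,S3,S4,S5,S7,S8,S9} by δ(·,a) → {S0,S3,S5,S8,S9} and {S4,S7}.
The partition is now stable with 3 blocks: {S1,S6} | {S0,S3,S5,S8,S9} | {S4,S7}.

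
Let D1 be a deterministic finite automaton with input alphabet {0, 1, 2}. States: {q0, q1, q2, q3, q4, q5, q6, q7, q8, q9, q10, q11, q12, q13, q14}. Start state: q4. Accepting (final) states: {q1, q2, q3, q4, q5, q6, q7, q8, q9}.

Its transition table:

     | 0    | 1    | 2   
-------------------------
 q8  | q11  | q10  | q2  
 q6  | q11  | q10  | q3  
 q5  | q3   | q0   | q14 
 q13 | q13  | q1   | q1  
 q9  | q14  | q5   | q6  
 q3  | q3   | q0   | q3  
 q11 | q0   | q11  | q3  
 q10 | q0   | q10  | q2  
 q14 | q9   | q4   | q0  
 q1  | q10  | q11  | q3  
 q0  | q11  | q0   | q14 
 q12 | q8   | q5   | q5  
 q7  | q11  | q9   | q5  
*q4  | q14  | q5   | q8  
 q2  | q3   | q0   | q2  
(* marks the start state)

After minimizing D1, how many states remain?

First remove the unreachable states {q1,q7,q12,q13}; 11 states remain.
Initial partition by acceptance: {q2,q3,q4,q5,q6,q8,q9} | {q0,q10,q11,q14}.
Split {q2,q3,q4,q5,q6,q8,q9} by δ(·,0) → {q4,q6,q8,q9} and {q2,q3,q5}.
On input 1, block {q4,q6,q8,q9} splits into {q4,q9} and {q6,q8}.
Split {q0,q10,q11,q14} by δ(·,0) → {q0,q10,q11} and {q14}.
Split {q0,q10,q11} by δ(·,2) → {q10,q11} and {q0}.
On input 2, block {q2,q3,q5} splits into {q2,q3} and {q5}.
Stable partition: {q4,q9} | {q10,q11} | {q2,q3} | {q6,q8} | {q14} | {q0} | {q5} — 7 equivalence classes.

7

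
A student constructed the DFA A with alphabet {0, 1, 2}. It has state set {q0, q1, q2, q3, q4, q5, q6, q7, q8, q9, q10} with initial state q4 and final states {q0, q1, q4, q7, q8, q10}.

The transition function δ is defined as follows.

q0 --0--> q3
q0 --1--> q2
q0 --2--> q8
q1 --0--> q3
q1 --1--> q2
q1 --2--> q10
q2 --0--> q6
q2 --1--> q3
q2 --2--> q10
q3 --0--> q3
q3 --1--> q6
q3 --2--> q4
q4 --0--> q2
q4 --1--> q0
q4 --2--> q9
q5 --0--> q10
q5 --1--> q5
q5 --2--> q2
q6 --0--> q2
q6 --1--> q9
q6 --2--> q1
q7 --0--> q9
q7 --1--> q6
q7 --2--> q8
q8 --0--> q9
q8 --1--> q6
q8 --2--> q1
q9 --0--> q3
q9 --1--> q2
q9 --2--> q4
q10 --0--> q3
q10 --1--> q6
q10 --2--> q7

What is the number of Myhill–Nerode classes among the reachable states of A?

First remove the unreachable states {q5}; 10 states remain.
Start with accepting vs non-accepting: {q0,q1,q4,q7,q8,q10} | {q2,q3,q6,q9}.
Split {q0,q1,q4,q7,q8,q10} by δ(·,1) → {q0,q1,q7,q8,q10} and {q4}.
On input 2, block {q2,q3,q6,q9} splits into {q2,q6} and {q3,q9}.
The partition is now stable with 4 blocks: {q0,q1,q7,q8,q10} | {q2,q6} | {q4} | {q3,q9}.

4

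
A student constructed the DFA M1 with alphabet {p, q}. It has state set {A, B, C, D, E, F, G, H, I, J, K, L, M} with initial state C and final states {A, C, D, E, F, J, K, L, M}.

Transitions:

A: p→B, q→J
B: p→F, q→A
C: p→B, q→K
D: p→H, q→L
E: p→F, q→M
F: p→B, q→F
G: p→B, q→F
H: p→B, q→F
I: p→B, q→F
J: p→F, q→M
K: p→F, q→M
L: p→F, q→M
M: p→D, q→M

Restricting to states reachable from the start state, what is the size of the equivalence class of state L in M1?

Reachable states from the start: {A,B,C,D,F,H,J,K,L,M}. Unreachable: {E,G,I} — drop them.
Start with accepting vs non-accepting: {A,C,D,F,J,K,L,M} | {B,H}.
On input p, block {A,C,D,F,J,K,L,M} splits into {A,C,D,F} and {J,K,L,M}.
Refine {A,C,D,F} on symbol q: members go to different blocks, giving {A,C,D} and {F}.
On input p, block {B,H} splits into {B} and {H}.
Refine {A,C,D} on symbol p: members go to different blocks, giving {A,C} and {D}.
Split {J,K,L,M} by δ(·,p) → {J,K,L} and {M}.
Stable partition: {A,C} | {B} | {J,K,L} | {F} | {H} | {D} | {M} — 7 equivalence classes.
The equivalence class containing L is {J,K,L}, of size 3.

3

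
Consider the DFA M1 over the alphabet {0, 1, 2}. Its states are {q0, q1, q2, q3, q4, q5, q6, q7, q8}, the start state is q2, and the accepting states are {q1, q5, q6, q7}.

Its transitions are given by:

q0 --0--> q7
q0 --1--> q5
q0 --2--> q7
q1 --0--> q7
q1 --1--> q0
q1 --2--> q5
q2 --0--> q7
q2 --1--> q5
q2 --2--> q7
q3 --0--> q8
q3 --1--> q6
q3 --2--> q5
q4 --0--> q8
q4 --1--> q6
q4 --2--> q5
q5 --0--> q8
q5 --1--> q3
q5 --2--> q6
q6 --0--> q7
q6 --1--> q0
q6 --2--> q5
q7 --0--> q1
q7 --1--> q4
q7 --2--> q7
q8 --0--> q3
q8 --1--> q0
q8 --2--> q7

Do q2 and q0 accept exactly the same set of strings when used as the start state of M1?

Yes

Every state is reachable, so we keep all 9.
Initial partition by acceptance: {q1,q5,q6,q7} | {q0,q2,q3,q4,q8}.
Split {q1,q5,q6,q7} by δ(·,0) → {q1,q6,q7} and {q5}.
On input 2, block {q1,q6,q7} splits into {q1,q6} and {q7}.
Split {q0,q2,q3,q4,q8} by δ(·,0) → {q3,q4,q8} and {q0,q2}.
Refine {q3,q4,q8} on symbol 1: members go to different blocks, giving {q3,q4} and {q8}.
Stable partition: {q1,q6} | {q3,q4} | {q5} | {q7} | {q0,q2} | {q8} — 6 equivalence classes.
q2 and q0 lie in the same block of the stable partition, so they are equivalent — no string distinguishes them.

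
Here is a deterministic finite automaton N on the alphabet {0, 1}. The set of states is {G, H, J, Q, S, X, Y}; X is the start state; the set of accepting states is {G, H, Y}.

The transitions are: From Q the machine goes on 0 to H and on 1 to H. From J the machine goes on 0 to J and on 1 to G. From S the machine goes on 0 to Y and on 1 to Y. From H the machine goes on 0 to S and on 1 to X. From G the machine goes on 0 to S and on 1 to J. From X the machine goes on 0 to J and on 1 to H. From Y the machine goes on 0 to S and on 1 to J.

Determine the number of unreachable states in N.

1

No path from X leads to Q; the other 6 states are all reachable.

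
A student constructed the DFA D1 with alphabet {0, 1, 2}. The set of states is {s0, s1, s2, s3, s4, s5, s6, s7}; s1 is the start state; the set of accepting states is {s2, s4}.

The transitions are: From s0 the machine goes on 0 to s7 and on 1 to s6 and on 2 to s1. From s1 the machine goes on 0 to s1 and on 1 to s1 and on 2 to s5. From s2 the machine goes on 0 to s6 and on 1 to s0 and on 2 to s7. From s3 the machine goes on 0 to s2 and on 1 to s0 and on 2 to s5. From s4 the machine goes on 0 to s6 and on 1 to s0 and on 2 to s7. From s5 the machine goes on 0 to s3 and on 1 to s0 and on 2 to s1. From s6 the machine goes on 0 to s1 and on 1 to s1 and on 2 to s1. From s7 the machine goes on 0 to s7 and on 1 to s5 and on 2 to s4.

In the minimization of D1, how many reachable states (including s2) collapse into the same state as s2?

Every state is reachable, so we keep all 8.
P0 = {s2,s4} | {s0,s1,s3,s5,s6,s7}.
On input 0, block {s0,s1,s3,s5,s6,s7} splits into {s0,s1,s5,s6,s7} and {s3}.
On input 0, block {s0,s1,s5,s6,s7} splits into {s0,s1,s6,s7} and {s5}.
Refine {s0,s1,s6,s7} on symbol 1: members go to different blocks, giving {s0,s1,s6} and {s7}.
On input 0, block {s0,s1,s6} splits into {s1,s6} and {s0}.
Split {s1,s6} by δ(·,2) → {s1} and {s6}.
Stable partition: {s2,s4} | {s1} | {s3} | {s5} | {s7} | {s0} | {s6} — 7 equivalence classes.
The equivalence class containing s2 is {s2,s4}, of size 2.

2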